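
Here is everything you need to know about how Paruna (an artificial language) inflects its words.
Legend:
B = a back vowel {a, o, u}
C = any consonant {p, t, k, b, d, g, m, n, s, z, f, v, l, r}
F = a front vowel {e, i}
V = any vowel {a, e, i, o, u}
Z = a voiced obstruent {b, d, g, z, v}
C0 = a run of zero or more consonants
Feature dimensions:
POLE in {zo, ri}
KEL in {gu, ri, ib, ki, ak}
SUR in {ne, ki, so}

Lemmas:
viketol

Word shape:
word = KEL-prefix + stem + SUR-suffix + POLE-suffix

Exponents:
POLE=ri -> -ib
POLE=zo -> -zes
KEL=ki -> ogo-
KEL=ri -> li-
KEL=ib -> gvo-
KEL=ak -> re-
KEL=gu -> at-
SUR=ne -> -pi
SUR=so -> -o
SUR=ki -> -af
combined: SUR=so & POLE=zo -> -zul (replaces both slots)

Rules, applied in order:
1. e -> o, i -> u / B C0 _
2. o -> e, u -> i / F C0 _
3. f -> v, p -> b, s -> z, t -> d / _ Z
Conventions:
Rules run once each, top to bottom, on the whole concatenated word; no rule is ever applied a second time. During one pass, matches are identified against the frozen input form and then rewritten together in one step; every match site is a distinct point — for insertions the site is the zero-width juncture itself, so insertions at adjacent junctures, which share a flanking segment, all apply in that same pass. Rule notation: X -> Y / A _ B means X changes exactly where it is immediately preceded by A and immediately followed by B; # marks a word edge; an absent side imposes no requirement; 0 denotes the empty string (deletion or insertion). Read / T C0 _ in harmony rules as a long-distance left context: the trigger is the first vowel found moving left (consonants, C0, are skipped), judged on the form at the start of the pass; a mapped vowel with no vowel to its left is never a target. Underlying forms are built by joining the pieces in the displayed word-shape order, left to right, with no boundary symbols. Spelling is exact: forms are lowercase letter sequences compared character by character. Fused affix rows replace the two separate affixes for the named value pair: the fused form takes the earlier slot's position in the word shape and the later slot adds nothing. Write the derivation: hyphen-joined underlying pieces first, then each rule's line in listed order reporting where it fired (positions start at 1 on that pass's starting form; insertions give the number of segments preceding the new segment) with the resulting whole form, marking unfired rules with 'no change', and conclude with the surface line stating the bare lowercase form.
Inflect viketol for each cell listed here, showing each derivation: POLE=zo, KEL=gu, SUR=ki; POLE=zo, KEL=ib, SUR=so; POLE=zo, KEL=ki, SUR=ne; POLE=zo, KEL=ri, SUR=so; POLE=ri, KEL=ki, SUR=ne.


cell POLE=zo, KEL=gu, SUR=ki:
underlying: at-viketol-af-zes
1. e -> o, i -> u / B C0 _: fires at position(s) 4, 13: atvuketolafzos
2. o -> e, u -> i / F C0 _: fires at position(s) 8: atvuketelafzos
3. f -> v, p -> b, s -> z, t -> d / _ Z: fires at position(s) 2, 11: advuketelavzos
surface: advuketelavzos

cell POLE=zo, KEL=ib, SUR=so:
underlying: gvo-viketol-zul
1. e -> o, i -> u / B C0 _: fires at position(s) 5: gvovuketolzul
2. o -> e, u -> i / F C0 _: fires at position(s) 9: gvovuketelzul
3. f -> v, p -> b, s -> z, t -> d / _ Z: no change
surface: gvovuketelzul

cell POLE=zo, KEL=ki, SUR=ne:
underlying: ogo-viketol-pi-zes
1. e -> o, i -> u / B C0 _: fires at position(s) 5, 12: ogovuketolpuzes
2. o -> e, u -> i / F C0 _: fires at position(s) 9: ogovuketelpuzes
3. f -> v, p -> b, s -> z, t -> d / _ Z: no change
surface: ogovuketelpuzes

cell POLE=zo, KEL=ri, SUR=so:
underlying: li-viketol-zul
1. e -> o, i -> u / B C0 _: no change
2. o -> e, u -> i / F C0 _: fires at position(s) 8: liviketelzul
3. f -> v, p -> b, s -> z, t -> d / _ Z: no change
surface: liviketelzul

cell POLE=ri, KEL=ki, SUR=ne:
underlying: ogo-viketol-pi-ib
1. e -> o, i -> u / B C0 _: fires at position(s) 5, 12: ogovuketolpuib
2. o -> e, u -> i / F C0 _: fires at position(s) 9: ogovuketelpuib
3. f -> v, p -> b, s -> z, t -> d / _ Z: no change
surface: ogovuketelpuib


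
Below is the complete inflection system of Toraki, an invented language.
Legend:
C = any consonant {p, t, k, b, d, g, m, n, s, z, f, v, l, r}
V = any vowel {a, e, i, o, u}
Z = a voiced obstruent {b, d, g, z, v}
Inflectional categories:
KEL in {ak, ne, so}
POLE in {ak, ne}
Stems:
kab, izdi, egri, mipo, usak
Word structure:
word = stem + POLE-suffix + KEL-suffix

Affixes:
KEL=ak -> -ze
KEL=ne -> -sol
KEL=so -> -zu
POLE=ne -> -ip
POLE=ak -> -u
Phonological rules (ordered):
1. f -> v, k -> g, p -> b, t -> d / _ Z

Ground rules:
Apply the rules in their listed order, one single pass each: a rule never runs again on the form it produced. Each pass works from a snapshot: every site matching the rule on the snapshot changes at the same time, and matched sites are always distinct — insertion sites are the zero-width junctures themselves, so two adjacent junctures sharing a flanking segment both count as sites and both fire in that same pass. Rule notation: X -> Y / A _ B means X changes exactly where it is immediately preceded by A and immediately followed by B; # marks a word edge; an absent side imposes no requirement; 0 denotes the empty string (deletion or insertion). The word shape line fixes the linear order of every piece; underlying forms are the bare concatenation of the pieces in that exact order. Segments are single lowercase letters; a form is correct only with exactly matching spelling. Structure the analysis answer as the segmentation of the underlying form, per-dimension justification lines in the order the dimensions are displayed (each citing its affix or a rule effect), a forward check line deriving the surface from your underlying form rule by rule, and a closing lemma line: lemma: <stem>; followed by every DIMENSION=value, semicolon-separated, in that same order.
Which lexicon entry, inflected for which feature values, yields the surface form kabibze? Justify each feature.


underlying: kab-ip-ze
KEL=ak - signalled by the affix -ze
POLE=ne - signalled by the affix -ip
check: kabipze -> kabibze
lemma: kab; KEL=ak; POLE=ne


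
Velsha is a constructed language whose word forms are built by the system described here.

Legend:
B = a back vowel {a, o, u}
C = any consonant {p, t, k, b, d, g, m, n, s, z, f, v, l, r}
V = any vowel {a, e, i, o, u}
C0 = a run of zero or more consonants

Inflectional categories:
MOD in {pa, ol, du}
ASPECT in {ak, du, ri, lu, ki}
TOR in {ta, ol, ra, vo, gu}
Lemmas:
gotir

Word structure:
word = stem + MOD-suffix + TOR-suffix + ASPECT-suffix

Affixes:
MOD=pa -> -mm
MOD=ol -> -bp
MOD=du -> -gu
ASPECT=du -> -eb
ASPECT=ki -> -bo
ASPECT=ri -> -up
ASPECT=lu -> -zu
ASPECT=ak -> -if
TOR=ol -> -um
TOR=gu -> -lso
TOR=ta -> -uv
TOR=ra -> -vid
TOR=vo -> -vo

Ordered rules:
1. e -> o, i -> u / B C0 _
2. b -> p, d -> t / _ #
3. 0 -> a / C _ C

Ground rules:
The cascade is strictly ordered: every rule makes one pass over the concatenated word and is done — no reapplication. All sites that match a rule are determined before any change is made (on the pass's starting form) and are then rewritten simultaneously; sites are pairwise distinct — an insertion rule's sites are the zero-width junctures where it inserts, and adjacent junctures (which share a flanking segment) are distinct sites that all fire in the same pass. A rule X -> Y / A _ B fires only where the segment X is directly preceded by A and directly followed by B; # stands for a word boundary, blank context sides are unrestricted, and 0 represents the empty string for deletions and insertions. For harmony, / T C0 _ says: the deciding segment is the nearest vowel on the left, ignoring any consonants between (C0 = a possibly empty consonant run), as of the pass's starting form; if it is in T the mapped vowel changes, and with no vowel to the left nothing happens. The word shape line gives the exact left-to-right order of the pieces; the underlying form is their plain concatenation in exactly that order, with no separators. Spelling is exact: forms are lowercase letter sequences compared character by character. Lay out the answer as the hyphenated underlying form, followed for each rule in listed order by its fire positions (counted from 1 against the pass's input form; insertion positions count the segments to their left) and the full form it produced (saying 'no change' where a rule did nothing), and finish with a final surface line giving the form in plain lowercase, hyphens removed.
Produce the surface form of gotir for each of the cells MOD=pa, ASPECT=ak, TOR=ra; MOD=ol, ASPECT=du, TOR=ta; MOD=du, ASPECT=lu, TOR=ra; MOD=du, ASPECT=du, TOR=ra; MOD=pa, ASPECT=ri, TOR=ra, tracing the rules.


cell MOD=pa, ASPECT=ak, TOR=ra:
underlying: gotir-mm-vid-if
1. e -> o, i -> u / B C0 _: fires at position(s) 4: goturmmvidif
2. b -> p, d -> t / _ #: no change
3. 0 -> a / C _ C: inserts after position(s) 5, 6, 7: goturamamavidif
surface: goturamamavidif

cell MOD=ol, ASPECT=du, TOR=ta:
underlying: gotir-bp-uv-eb
1. e -> o, i -> u / B C0 _: fires at position(s) 4, 10: goturbpuvob
2. b -> p, d -> t / _ #: fires at position(s) 11: goturbpuvop
3. 0 -> a / C _ C: inserts after position(s) 5, 6: goturabapuvop
surface: goturabapuvop

cell MOD=du, ASPECT=lu, TOR=ra:
underlying: gotir-gu-vid-zu
1. e -> o, i -> u / B C0 _: fires at position(s) 4, 9: goturguvudzu
2. b -> p, d -> t / _ #: no change
3. 0 -> a / C _ C: inserts after position(s) 5, 10: goturaguvudazu
surface: goturaguvudazu

cell MOD=du, ASPECT=du, TOR=ra:
underlying: gotir-gu-vid-eb
1. e -> o, i -> u / B C0 _: fires at position(s) 4, 9: goturguvudeb
2. b -> p, d -> t / _ #: fires at position(s) 12: goturguvudep
3. 0 -> a / C _ C: inserts after position(s) 5: goturaguvudep
surface: goturaguvudep

cell MOD=pa, ASPECT=ri, TOR=ra:
underlying: gotir-mm-vid-up
1. e -> o, i -> u / B C0 _: fires at position(s) 4: goturmmvidup
2. b -> p, d -> t / _ #: no change
3. 0 -> a / C _ C: inserts after position(s) 5, 6, 7: goturamamavidup
surface: goturamamavidup


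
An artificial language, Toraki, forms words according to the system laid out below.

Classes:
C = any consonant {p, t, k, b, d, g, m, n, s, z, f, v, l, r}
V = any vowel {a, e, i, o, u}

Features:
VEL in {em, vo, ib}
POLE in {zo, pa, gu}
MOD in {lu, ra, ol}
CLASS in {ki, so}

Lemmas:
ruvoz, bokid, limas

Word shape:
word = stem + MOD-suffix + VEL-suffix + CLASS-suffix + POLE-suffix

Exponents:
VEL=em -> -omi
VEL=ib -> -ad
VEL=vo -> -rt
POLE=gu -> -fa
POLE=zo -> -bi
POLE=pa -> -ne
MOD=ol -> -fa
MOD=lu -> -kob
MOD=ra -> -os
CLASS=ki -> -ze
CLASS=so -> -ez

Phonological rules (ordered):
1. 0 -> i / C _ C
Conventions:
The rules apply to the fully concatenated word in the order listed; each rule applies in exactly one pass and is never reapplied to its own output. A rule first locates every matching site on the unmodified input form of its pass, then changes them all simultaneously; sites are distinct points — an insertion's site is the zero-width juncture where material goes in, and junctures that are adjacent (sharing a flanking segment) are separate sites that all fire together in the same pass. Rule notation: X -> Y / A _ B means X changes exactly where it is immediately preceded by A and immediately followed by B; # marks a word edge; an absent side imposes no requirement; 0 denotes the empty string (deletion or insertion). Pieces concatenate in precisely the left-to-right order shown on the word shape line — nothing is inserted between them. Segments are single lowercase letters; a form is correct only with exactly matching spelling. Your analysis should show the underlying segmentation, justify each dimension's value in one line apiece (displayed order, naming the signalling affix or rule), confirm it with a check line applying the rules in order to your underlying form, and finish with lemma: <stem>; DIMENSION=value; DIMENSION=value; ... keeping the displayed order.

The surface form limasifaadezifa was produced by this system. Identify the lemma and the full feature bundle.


underlying: limas-fa-ad-ez-fa
VEL=ib - signalled by the affix -ad
POLE=gu - signalled by the affix -fa
MOD=ol - signalled by the affix -fa
CLASS=so - signalled by the affix -ez
check: limasfaadezfa -> limasifaadezifa
lemma: limas; VEL=ib; POLE=gu; MOD=ol; CLASS=so


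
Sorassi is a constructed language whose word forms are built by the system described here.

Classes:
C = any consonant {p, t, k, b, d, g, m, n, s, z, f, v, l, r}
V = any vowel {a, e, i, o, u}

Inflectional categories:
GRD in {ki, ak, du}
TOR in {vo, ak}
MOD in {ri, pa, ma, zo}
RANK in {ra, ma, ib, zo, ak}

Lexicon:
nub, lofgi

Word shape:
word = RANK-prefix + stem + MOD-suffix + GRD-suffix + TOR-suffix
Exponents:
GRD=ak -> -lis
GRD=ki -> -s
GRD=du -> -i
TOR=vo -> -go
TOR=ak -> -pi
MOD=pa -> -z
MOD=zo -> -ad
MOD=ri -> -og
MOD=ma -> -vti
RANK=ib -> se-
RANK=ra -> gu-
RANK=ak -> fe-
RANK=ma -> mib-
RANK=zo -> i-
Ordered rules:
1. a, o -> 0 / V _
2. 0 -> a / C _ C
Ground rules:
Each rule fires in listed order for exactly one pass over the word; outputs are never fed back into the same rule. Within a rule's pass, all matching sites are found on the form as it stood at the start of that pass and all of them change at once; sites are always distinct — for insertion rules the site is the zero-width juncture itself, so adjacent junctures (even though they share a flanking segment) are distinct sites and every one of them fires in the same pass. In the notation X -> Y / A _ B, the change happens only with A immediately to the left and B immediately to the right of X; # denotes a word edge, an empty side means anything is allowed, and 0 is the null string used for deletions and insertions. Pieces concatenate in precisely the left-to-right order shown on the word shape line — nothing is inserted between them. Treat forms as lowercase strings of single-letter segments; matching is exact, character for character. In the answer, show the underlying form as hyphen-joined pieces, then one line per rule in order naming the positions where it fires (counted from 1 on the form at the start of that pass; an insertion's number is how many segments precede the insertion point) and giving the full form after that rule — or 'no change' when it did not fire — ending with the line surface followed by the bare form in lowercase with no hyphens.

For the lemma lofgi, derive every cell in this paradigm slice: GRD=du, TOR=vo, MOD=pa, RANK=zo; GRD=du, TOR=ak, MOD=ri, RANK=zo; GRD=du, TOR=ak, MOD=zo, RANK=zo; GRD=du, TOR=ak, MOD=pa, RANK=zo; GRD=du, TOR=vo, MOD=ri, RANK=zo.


cell GRD=du, TOR=vo, MOD=pa, RANK=zo:
underlying: i-lofgi-z-i-go
1. a, o -> 0 / V _: no change
2. 0 -> a / C _ C: inserts after position(s) 4: ilofagizigo
surface: ilofagizigo

cell GRD=du, TOR=ak, MOD=ri, RANK=zo:
underlying: i-lofgi-og-i-pi
1. a, o -> 0 / V _: fires at position(s) 7: ilofgigipi
2. 0 -> a / C _ C: inserts after position(s) 4: ilofagigipi
surface: ilofagigipi

cell GRD=du, TOR=ak, MOD=zo, RANK=zo:
underlying: i-lofgi-ad-i-pi
1. a, o -> 0 / V _: fires at position(s) 7: ilofgidipi
2. 0 -> a / C _ C: inserts after position(s) 4: ilofagidipi
surface: ilofagidipi

cell GRD=du, TOR=ak, MOD=pa, RANK=zo:
underlying: i-lofgi-z-i-pi
1. a, o -> 0 / V _: no change
2. 0 -> a / C _ C: inserts after position(s) 4: ilofagizipi
surface: ilofagizipi

cell GRD=du, TOR=vo, MOD=ri, RANK=zo:
underlying: i-lofgi-og-i-go
1. a, o -> 0 / V _: fires at position(s) 7: ilofgigigo
2. 0 -> a / C _ C: inserts after position(s) 4: ilofagigigo
surface: ilofagigigo


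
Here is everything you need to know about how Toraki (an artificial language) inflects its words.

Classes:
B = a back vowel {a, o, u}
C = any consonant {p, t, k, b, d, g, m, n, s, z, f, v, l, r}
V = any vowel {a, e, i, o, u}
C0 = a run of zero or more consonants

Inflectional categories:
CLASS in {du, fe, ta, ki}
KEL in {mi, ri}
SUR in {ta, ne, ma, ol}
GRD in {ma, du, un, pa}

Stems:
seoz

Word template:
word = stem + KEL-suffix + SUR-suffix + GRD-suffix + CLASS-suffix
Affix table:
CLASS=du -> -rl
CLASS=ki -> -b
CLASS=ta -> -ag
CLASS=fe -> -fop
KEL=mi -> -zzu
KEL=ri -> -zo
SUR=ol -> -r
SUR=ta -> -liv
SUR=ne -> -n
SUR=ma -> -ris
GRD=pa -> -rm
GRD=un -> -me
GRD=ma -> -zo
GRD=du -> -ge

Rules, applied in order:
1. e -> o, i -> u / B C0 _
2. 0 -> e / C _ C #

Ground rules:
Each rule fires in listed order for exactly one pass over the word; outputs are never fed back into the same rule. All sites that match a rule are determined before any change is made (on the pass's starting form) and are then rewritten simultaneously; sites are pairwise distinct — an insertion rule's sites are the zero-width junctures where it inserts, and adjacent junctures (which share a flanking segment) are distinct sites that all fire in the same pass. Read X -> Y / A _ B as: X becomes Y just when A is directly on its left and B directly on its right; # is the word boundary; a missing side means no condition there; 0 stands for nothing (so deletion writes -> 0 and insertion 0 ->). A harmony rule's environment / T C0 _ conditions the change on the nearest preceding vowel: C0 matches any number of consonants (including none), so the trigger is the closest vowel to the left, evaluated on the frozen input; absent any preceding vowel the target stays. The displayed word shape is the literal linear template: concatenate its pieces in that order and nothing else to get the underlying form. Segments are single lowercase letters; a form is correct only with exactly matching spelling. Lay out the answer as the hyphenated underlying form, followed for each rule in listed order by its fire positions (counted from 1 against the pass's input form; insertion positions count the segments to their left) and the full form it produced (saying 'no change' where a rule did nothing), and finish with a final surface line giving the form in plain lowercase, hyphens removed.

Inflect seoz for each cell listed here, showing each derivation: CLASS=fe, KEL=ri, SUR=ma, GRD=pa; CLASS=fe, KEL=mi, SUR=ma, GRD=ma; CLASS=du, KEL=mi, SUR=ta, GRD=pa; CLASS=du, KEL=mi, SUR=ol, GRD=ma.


cell CLASS=fe, KEL=ri, SUR=ma, GRD=pa:
underlying: seoz-zo-ris-rm-fop
1. e -> o, i -> u / B C0 _: fires at position(s) 8: seozzorusrmfop
2. 0 -> e / C _ C #: no change
surface: seozzorusrmfop

cell CLASS=fe, KEL=mi, SUR=ma, GRD=ma:
underlying: seoz-zzu-ris-zo-fop
1. e -> o, i -> u / B C0 _: fires at position(s) 9: seozzzuruszofop
2. 0 -> e / C _ C #: no change
surface: seozzzuruszofop

cell CLASS=du, KEL=mi, SUR=ta, GRD=pa:
underlying: seoz-zzu-liv-rm-rl
1. e -> o, i -> u / B C0 _: fires at position(s) 9: seozzzuluvrmrl
2. 0 -> e / C _ C #: inserts after position(s) 13: seozzzuluvrmrel
surface: seozzzuluvrmrel

cell CLASS=du, KEL=mi, SUR=ol, GRD=ma:
underlying: seoz-zzu-r-zo-rl
1. e -> o, i -> u / B C0 _: no change
2. 0 -> e / C _ C #: inserts after position(s) 11: seozzzurzorel
surface: seozzzurzorel


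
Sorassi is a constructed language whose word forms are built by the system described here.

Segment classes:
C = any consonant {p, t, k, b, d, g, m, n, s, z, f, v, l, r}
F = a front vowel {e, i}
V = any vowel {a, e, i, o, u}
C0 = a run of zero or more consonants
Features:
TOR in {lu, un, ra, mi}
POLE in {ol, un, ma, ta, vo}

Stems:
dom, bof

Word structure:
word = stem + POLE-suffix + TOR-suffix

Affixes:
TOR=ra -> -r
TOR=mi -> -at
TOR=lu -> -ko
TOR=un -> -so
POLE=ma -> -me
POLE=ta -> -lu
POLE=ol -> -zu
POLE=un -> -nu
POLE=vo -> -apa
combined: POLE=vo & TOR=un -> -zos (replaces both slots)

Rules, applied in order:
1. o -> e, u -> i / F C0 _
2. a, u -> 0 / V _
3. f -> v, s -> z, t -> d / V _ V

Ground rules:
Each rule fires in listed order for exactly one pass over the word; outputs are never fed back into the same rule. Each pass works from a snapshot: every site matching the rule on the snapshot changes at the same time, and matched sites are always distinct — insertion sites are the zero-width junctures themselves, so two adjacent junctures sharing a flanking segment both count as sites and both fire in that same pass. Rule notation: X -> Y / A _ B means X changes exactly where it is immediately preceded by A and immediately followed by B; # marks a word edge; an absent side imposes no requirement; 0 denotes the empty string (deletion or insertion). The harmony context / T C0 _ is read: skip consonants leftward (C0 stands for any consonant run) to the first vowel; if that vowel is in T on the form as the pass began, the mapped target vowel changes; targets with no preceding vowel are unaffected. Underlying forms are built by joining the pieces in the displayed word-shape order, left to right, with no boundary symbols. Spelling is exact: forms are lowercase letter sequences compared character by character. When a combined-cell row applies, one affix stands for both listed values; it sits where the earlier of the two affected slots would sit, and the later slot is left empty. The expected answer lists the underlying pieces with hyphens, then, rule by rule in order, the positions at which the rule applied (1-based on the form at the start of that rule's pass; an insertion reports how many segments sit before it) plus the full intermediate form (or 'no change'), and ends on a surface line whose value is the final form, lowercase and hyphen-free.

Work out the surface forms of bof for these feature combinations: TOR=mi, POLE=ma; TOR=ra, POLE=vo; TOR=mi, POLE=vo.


cell TOR=mi, POLE=ma:
underlying: bof-me-at
1. o -> e, u -> i / F C0 _: no change
2. a, u -> 0 / V _: fires at position(s) 6: bofmet
3. f -> v, s -> z, t -> d / V _ V: no change
surface: bofmet

cell TOR=ra, POLE=vo:
underlying: bof-apa-r
1. o -> e, u -> i / F C0 _: no change
2. a, u -> 0 / V _: no change
3. f -> v, s -> z, t -> d / V _ V: fires at position(s) 3: bovapar
surface: bovapar

cell TOR=mi, POLE=vo:
underlying: bof-apa-at
1. o -> e, u -> i / F C0 _: no change
2. a, u -> 0 / V _: fires at position(s) 7: bofapat
3. f -> v, s -> z, t -> d / V _ V: fires at position(s) 3: bovapat
surface: bovapat


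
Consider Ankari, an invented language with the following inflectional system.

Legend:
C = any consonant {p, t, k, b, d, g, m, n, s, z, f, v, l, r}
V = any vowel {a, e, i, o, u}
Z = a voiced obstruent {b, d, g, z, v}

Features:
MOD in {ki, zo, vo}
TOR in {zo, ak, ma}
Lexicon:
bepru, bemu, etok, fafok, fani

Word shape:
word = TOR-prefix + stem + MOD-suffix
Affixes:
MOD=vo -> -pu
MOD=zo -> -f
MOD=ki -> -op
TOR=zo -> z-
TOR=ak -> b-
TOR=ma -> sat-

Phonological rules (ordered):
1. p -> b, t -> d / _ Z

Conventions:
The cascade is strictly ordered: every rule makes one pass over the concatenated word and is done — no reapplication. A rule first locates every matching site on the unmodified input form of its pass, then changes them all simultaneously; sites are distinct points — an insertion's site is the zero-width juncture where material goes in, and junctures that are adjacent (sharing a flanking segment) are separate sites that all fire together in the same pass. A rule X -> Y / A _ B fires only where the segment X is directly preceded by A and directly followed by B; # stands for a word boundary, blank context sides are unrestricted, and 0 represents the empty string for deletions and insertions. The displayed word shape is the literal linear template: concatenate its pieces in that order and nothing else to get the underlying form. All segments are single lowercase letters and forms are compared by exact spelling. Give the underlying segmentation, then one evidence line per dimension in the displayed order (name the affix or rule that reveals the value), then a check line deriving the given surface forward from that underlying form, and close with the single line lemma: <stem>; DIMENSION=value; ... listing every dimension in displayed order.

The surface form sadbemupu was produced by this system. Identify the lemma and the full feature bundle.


underlying: sat-bemu-pu
MOD=vo - signalled by the affix -pu
TOR=ma - signalled by the affix sat-
check: satbemupu -> sadbemupu
lemma: bemu; MOD=vo; TOR=ma


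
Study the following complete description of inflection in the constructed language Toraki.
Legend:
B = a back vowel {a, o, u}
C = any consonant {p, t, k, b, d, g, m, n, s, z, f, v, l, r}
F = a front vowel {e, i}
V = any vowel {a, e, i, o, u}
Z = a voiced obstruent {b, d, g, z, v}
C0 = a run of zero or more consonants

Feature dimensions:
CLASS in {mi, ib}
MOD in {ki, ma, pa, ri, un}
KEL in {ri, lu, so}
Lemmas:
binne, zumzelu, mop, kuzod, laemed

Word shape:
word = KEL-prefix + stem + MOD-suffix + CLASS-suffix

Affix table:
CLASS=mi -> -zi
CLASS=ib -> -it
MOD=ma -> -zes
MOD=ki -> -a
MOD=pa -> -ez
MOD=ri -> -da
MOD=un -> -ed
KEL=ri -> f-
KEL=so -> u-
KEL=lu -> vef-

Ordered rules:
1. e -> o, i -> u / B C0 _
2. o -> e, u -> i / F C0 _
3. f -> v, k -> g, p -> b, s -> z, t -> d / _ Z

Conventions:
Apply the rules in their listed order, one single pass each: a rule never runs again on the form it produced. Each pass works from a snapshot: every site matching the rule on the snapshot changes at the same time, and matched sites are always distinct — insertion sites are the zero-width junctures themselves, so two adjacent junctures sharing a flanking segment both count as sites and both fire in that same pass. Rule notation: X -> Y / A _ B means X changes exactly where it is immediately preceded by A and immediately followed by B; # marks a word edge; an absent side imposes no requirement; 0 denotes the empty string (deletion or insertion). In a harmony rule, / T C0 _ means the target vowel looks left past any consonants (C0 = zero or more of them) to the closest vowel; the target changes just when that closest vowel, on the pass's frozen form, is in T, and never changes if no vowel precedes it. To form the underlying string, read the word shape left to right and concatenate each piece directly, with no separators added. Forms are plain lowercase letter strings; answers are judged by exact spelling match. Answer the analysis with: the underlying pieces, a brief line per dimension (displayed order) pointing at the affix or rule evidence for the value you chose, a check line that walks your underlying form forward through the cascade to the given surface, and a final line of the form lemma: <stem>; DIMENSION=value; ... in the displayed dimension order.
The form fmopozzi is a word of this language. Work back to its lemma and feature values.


underlying: f-mop-ez-zi
CLASS=mi - signalled by the affix -zi
MOD=pa - signalled by the affix -ez
KEL=ri - signalled by the affix f-
check: fmopezzi -> fmopozzi -> fmopozzi -> fmopozzi
lemma: mop; CLASS=mi; MOD=pa; KEL=ri


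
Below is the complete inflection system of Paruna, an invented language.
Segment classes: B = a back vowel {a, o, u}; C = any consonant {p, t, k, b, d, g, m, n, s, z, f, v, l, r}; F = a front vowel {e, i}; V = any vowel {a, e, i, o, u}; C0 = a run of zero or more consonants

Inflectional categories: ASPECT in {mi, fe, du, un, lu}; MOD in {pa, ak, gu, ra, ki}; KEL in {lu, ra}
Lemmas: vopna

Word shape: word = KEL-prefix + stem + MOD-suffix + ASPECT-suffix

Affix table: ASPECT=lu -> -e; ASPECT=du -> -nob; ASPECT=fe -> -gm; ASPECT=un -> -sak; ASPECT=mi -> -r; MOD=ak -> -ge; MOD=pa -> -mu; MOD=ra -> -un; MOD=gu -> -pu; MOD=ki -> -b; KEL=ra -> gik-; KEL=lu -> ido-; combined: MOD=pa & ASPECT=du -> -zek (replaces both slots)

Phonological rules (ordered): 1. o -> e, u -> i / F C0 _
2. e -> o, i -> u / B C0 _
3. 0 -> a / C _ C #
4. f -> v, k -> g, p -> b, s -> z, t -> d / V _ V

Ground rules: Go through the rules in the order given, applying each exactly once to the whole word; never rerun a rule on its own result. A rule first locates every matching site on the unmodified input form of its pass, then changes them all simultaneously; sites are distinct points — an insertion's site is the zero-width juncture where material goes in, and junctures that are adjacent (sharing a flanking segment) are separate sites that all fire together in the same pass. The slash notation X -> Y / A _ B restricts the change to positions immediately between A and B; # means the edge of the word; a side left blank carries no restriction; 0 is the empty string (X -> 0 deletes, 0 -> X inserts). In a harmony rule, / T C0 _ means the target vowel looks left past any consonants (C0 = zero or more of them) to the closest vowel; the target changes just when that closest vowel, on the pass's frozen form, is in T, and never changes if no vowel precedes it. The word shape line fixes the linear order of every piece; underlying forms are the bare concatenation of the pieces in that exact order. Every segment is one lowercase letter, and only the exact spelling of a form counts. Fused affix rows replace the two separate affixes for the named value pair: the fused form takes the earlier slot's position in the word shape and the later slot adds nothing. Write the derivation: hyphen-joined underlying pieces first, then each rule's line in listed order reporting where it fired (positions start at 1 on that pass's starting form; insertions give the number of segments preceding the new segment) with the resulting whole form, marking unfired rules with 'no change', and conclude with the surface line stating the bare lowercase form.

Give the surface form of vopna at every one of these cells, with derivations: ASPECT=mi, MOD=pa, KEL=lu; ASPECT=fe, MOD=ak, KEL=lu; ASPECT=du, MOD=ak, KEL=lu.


cell ASPECT=mi, MOD=pa, KEL=lu:
underlying: ido-vopna-mu-r
1. o -> e, u -> i / F C0 _: fires at position(s) 3: idevopnamur
2. e -> o, i -> u / B C0 _: no change
3. 0 -> a / C _ C #: no change
4. f -> v, k -> g, p -> b, s -> z, t -> d / V _ V: no change
surface: idevopnamur

cell ASPECT=fe, MOD=ak, KEL=lu:
underlying: ido-vopna-ge-gm
1. o -> e, u -> i / F C0 _: fires at position(s) 3: idevopnagegm
2. e -> o, i -> u / B C0 _: fires at position(s) 10: idevopnagogm
3. 0 -> a / C _ C #: inserts after position(s) 11: idevopnagogam
4. f -> v, k -> g, p -> b, s -> z, t -> d / V _ V: no change
surface: idevopnagogam

cell ASPECT=du, MOD=ak, KEL=lu:
underlying: ido-vopna-ge-nob
1. o -> e, u -> i / F C0 _: fires at position(s) 3, 12: idevopnageneb
2. e -> o, i -> u / B C0 _: fires at position(s) 10: idevopnagoneb
3. 0 -> a / C _ C #: no change
4. f -> v, k -> g, p -> b, s -> z, t -> d / V _ V: no change
surface: idevopnagoneb


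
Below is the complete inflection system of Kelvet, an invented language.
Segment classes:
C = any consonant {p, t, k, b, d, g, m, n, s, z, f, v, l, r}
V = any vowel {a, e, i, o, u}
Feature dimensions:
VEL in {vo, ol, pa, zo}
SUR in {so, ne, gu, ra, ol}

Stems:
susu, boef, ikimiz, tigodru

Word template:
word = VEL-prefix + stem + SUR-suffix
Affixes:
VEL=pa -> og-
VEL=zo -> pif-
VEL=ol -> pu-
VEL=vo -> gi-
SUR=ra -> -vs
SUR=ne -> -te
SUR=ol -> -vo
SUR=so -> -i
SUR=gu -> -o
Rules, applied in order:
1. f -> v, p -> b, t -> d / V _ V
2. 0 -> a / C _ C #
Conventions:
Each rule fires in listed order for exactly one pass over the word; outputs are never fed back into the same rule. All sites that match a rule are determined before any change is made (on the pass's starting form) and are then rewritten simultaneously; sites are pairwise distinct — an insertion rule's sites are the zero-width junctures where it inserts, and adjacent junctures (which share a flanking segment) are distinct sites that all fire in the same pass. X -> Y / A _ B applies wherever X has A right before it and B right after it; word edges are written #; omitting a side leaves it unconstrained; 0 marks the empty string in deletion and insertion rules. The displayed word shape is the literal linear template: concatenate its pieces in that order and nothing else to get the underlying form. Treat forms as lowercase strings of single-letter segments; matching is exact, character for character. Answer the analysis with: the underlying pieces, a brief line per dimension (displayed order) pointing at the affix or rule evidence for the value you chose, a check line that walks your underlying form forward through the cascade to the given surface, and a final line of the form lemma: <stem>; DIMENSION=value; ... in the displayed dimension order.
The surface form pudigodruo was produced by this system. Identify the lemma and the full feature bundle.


underlying: pu-tigodru-o
VEL=ol - signalled by the affix pu-
SUR=gu - signalled by the affix -o
check: putigodruo -> pudigodruo -> pudigodruo
lemma: tigodru; VEL=ol; SUR=gu


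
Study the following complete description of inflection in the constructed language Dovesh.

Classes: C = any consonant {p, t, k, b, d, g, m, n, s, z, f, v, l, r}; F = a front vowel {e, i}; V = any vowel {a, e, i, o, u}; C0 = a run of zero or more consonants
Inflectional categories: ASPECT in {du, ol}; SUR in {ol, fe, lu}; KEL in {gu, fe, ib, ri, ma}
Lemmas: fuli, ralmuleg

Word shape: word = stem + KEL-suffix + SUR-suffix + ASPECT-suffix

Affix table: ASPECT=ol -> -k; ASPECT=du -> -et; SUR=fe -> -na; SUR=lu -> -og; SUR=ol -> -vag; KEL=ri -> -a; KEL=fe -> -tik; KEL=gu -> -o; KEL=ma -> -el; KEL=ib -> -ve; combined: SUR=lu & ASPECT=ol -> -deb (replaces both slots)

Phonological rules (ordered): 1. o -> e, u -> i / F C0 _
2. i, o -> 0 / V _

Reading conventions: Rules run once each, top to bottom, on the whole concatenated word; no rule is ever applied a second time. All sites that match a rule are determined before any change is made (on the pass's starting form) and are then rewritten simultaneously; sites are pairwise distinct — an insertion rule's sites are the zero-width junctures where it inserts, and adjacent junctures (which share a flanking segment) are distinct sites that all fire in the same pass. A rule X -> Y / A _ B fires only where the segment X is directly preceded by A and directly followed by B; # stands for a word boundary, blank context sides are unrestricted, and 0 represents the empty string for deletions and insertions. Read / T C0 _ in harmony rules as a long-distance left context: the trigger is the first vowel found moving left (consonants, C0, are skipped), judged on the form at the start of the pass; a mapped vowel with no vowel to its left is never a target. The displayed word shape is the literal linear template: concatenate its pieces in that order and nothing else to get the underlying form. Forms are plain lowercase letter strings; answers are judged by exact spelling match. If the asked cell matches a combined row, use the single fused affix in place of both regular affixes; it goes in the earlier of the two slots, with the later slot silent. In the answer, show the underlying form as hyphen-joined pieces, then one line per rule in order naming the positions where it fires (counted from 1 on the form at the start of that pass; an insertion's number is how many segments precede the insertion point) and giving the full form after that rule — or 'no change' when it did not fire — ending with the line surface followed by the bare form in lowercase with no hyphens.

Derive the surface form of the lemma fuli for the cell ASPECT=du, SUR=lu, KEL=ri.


underlying: fuli-a-og-et
1. o -> e, u -> i / F C0 _: no change
2. i, o -> 0 / V _: fires at position(s) 6: fuliaget
surface: fuliaget


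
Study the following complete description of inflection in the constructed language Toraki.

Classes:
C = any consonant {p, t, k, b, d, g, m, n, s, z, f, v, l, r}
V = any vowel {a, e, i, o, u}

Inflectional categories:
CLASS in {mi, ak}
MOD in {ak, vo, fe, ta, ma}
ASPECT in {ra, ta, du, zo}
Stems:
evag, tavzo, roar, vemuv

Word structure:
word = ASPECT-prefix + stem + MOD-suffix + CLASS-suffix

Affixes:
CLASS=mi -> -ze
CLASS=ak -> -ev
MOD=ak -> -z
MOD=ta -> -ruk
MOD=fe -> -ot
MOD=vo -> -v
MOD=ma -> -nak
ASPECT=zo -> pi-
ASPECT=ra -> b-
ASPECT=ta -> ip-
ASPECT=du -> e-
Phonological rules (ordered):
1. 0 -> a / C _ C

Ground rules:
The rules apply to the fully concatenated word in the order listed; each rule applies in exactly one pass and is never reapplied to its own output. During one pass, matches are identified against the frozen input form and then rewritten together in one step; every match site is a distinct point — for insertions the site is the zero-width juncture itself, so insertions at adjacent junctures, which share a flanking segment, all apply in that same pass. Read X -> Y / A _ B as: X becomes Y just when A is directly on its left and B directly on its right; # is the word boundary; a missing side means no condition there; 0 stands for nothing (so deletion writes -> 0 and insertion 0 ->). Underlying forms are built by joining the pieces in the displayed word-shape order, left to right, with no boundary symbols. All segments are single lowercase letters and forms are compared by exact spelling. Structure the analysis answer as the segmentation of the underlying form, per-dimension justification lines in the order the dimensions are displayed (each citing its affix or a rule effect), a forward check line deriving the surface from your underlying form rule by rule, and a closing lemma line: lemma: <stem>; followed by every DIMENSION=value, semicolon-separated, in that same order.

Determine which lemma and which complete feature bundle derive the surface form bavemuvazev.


underlying: b-vemuv-z-ev
CLASS=ak - signalled by the affix -ev
MOD=ak - signalled by the affix -z
ASPECT=ra - signalled by the affix b-
check: bvemuvzev -> bavemuvazev
lemma: vemuv; CLASS=ak; MOD=ak; ASPECT=ra


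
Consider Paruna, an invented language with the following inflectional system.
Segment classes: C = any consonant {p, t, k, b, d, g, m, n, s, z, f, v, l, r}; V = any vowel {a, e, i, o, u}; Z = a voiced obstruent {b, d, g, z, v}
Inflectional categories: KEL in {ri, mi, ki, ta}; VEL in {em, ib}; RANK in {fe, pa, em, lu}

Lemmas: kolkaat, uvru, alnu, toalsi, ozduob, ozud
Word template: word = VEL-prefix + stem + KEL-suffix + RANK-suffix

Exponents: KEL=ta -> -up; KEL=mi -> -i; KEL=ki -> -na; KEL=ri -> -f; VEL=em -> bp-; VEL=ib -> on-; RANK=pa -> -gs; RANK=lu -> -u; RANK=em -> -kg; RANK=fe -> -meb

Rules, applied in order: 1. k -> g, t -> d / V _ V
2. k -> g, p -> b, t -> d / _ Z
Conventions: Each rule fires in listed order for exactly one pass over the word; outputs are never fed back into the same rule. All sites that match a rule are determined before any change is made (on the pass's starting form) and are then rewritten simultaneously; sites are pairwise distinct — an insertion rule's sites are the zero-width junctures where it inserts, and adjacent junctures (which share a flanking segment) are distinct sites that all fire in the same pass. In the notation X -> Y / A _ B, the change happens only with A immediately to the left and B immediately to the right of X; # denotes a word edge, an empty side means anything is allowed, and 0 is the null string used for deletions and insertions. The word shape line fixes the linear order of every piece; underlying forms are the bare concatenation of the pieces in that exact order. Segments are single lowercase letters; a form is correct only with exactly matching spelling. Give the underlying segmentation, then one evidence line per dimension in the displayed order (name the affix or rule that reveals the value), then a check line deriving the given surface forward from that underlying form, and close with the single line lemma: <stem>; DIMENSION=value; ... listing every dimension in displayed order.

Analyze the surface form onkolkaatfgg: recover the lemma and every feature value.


underlying: on-kolkaat-f-kg
KEL=ri - signalled by the affix -f
VEL=ib - signalled by the affix on-
RANK=em - signalled by the affix -kg
check: onkolkaatfkg -> onkolkaatfkg -> onkolkaatfgg
lemma: kolkaat; KEL=ri; VEL=ib; RANK=em


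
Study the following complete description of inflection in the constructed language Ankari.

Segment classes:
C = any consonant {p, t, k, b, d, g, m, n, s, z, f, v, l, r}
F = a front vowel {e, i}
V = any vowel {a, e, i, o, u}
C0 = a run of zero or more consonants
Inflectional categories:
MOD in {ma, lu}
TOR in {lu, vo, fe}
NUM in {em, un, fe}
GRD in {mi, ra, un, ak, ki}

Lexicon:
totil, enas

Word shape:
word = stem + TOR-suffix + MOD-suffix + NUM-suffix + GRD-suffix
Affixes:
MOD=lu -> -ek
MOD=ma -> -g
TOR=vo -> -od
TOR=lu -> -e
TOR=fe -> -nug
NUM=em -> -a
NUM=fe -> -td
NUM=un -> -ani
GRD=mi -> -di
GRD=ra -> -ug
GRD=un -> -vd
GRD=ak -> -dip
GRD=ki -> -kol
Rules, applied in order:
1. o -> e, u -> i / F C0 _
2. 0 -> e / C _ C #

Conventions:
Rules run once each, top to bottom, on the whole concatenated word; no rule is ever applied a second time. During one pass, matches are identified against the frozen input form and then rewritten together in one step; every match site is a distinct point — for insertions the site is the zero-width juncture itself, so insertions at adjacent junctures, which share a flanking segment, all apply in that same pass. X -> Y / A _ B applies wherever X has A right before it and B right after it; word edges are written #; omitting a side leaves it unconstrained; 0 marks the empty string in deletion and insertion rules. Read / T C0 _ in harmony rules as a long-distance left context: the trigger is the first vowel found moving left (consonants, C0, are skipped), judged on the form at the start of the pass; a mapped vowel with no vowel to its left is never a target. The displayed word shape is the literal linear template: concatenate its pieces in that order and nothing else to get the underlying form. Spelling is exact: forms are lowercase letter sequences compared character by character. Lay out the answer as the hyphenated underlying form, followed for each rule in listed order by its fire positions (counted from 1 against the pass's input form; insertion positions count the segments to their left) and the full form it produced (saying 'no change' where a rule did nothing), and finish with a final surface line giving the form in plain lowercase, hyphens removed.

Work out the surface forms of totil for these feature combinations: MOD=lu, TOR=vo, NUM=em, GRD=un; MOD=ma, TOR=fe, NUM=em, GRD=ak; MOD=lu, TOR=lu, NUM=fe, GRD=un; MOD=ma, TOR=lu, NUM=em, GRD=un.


cell MOD=lu, TOR=vo, NUM=em, GRD=un:
underlying: totil-od-ek-a-vd
1. o -> e, u -> i / F C0 _: fires at position(s) 6: totiledekavd
2. 0 -> e / C _ C #: inserts after position(s) 11: totiledekaved
surface: totiledekaved

cell MOD=ma, TOR=fe, NUM=em, GRD=ak:
underlying: totil-nug-g-a-dip
1. o -> e, u -> i / F C0 _: fires at position(s) 7: totilniggadip
2. 0 -> e / C _ C #: no change
surface: totilniggadip

cell MOD=lu, TOR=lu, NUM=fe, GRD=un:
underlying: totil-e-ek-td-vd
1. o -> e, u -> i / F C0 _: no change
2. 0 -> e / C _ C #: inserts after position(s) 11: totileektdved
surface: totileektdved

cell MOD=ma, TOR=lu, NUM=em, GRD=un:
underlying: totil-e-g-a-vd
1. o -> e, u -> i / F C0 _: no change
2. 0 -> e / C _ C #: inserts after position(s) 9: totilegaved
surface: totilegaved
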